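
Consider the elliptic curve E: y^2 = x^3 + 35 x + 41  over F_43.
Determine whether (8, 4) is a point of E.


Check whether y^2 = x^3 + 35 x + 41 (mod 43) for (x, y) = (8, 4).
LHS: y^2 = 4^2 mod 43 = 16
RHS: x^3 + 35 x + 41 = 8^3 + 35*8 + 41 mod 43 = 16
LHS = RHS

Yes, on the curve


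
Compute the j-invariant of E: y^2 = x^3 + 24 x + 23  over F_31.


Delta = -16(4 a^3 + 27 b^2) mod 31 = 8
-1728 * (4 a)^3 = -1728 * (4*24)^3 mod 31 = 30
j = 30 * 8^(-1) mod 31 = 27

j = 27 (mod 31)


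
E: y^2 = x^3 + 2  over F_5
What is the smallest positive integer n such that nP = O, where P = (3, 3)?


Compute successive multiples of P until we hit O:
  1P = (3, 3)
  2P = (3, 2)
  3P = O

ord(P) = 3


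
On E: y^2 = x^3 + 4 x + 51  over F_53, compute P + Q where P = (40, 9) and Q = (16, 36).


P != Q, so use the chord formula.
s = (y2 - y1) / (x2 - x1) = (27) / (29) mod 53 = 32
x3 = s^2 - x1 - x2 mod 53 = 32^2 - 40 - 16 = 14
y3 = s (x1 - x3) - y1 mod 53 = 32 * (40 - 14) - 9 = 28

P + Q = (14, 28)


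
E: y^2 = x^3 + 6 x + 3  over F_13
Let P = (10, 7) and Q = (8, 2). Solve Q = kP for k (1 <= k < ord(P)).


Enumerate multiples of P until we hit Q = (8, 2):
  1P = (10, 7)
  2P = (3, 3)
  3P = (12, 3)
  4P = (8, 2)
Match found at i = 4.

k = 4


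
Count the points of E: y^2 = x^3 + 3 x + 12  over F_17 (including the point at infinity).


For each x in F_17, count y with y^2 = x^3 + 3 x + 12 mod 17:
  x = 1: RHS = 16, y in [4, 13]  -> 2 point(s)
  x = 2: RHS = 9, y in [3, 14]  -> 2 point(s)
  x = 5: RHS = 16, y in [4, 13]  -> 2 point(s)
  x = 6: RHS = 8, y in [5, 12]  -> 2 point(s)
  x = 7: RHS = 2, y in [6, 11]  -> 2 point(s)
  x = 8: RHS = 4, y in [2, 15]  -> 2 point(s)
  x = 11: RHS = 16, y in [4, 13]  -> 2 point(s)
  x = 12: RHS = 8, y in [5, 12]  -> 2 point(s)
  x = 13: RHS = 4, y in [2, 15]  -> 2 point(s)
  x = 15: RHS = 15, y in [7, 10]  -> 2 point(s)
  x = 16: RHS = 8, y in [5, 12]  -> 2 point(s)
Affine points: 22. Add the point at infinity: total = 23.

#E(F_17) = 23


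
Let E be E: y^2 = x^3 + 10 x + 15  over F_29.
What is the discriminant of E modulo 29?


4 a^3 + 27 b^2 = 4*10^3 + 27*15^2 = 4000 + 6075 = 10075
Delta = -16 * (10075) = -161200
Delta mod 29 = 11

Delta = 11 (mod 29)


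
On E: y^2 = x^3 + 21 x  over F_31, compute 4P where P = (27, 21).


k = 4 = 100_2 (binary, LSB first: 001)
Double-and-add from P = (27, 21):
  bit 0 = 0: acc unchanged = O
  bit 1 = 0: acc unchanged = O
  bit 2 = 1: acc = O + (14, 0) = (14, 0)

4P = (14, 0)


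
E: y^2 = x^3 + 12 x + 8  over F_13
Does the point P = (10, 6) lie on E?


Check whether y^2 = x^3 + 12 x + 8 (mod 13) for (x, y) = (10, 6).
LHS: y^2 = 6^2 mod 13 = 10
RHS: x^3 + 12 x + 8 = 10^3 + 12*10 + 8 mod 13 = 10
LHS = RHS

Yes, on the curve


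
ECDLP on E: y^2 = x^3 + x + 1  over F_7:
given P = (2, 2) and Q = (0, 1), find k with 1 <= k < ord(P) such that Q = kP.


Enumerate multiples of P until we hit Q = (0, 1):
  1P = (2, 2)
  2P = (0, 1)
Match found at i = 2.

k = 2


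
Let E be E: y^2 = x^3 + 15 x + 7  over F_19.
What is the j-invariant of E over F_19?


Delta = -16(4 a^3 + 27 b^2) mod 19 = 9
-1728 * (4 a)^3 = -1728 * (4*15)^3 mod 19 = 8
j = 8 * 9^(-1) mod 19 = 3

j = 3 (mod 19)


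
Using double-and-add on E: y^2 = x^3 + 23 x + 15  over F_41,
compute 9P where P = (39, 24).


k = 9 = 1001_2 (binary, LSB first: 1001)
Double-and-add from P = (39, 24):
  bit 0 = 1: acc = O + (39, 24) = (39, 24)
  bit 1 = 0: acc unchanged = (39, 24)
  bit 2 = 0: acc unchanged = (39, 24)
  bit 3 = 1: acc = (39, 24) + (29, 15) = (39, 17)

9P = (39, 17)


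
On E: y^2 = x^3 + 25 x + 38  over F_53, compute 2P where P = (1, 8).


Doubling: s = (3 x1^2 + a) / (2 y1)
s = (3*1^2 + 25) / (2*8) mod 53 = 15
x3 = s^2 - 2 x1 mod 53 = 15^2 - 2*1 = 11
y3 = s (x1 - x3) - y1 mod 53 = 15 * (1 - 11) - 8 = 1

2P = (11, 1)


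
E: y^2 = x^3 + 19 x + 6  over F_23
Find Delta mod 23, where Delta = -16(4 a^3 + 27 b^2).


4 a^3 + 27 b^2 = 4*19^3 + 27*6^2 = 27436 + 972 = 28408
Delta = -16 * (28408) = -454528
Delta mod 23 = 21

Delta = 21 (mod 23)


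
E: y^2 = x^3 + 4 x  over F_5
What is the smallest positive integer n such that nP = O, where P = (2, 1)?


Compute successive multiples of P until we hit O:
  1P = (2, 1)
  2P = (0, 0)
  3P = (2, 4)
  4P = O

ord(P) = 4


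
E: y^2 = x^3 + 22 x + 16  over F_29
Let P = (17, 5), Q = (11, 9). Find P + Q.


P != Q, so use the chord formula.
s = (y2 - y1) / (x2 - x1) = (4) / (23) mod 29 = 9
x3 = s^2 - x1 - x2 mod 29 = 9^2 - 17 - 11 = 24
y3 = s (x1 - x3) - y1 mod 29 = 9 * (17 - 24) - 5 = 19

P + Q = (24, 19)


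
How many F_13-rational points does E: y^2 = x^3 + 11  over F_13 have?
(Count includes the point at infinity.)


For each x in F_13, count y with y^2 = x^3 + 0 x + 11 mod 13:
  x = 1: RHS = 12, y in [5, 8]  -> 2 point(s)
  x = 3: RHS = 12, y in [5, 8]  -> 2 point(s)
  x = 4: RHS = 10, y in [6, 7]  -> 2 point(s)
  x = 7: RHS = 3, y in [4, 9]  -> 2 point(s)
  x = 8: RHS = 3, y in [4, 9]  -> 2 point(s)
  x = 9: RHS = 12, y in [5, 8]  -> 2 point(s)
  x = 10: RHS = 10, y in [6, 7]  -> 2 point(s)
  x = 11: RHS = 3, y in [4, 9]  -> 2 point(s)
  x = 12: RHS = 10, y in [6, 7]  -> 2 point(s)
Affine points: 18. Add the point at infinity: total = 19.

#E(F_13) = 19


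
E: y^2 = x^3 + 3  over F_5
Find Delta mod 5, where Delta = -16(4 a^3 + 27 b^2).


4 a^3 + 27 b^2 = 4*0^3 + 27*3^2 = 0 + 243 = 243
Delta = -16 * (243) = -3888
Delta mod 5 = 2

Delta = 2 (mod 5)


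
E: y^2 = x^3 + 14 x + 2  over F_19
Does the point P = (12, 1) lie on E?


Check whether y^2 = x^3 + 14 x + 2 (mod 19) for (x, y) = (12, 1).
LHS: y^2 = 1^2 mod 19 = 1
RHS: x^3 + 14 x + 2 = 12^3 + 14*12 + 2 mod 19 = 17
LHS != RHS

No, not on the curve


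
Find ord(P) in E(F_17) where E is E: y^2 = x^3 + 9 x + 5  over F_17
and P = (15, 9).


Compute successive multiples of P until we hit O:
  1P = (15, 9)
  2P = (3, 5)
  3P = (1, 7)
  4P = (9, 4)
  5P = (14, 6)
  6P = (14, 11)
  7P = (9, 13)
  8P = (1, 10)
  ... (continuing to 11P)
  11P = O

ord(P) = 11


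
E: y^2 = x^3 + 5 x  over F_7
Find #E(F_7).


For each x in F_7, count y with y^2 = x^3 + 5 x + 0 mod 7:
  x = 0: RHS = 0, y in [0]  -> 1 point(s)
  x = 2: RHS = 4, y in [2, 5]  -> 2 point(s)
  x = 3: RHS = 0, y in [0]  -> 1 point(s)
  x = 4: RHS = 0, y in [0]  -> 1 point(s)
  x = 6: RHS = 1, y in [1, 6]  -> 2 point(s)
Affine points: 7. Add the point at infinity: total = 8.

#E(F_7) = 8


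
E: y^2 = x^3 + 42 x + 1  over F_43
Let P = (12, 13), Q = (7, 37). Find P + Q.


P != Q, so use the chord formula.
s = (y2 - y1) / (x2 - x1) = (24) / (38) mod 43 = 21
x3 = s^2 - x1 - x2 mod 43 = 21^2 - 12 - 7 = 35
y3 = s (x1 - x3) - y1 mod 43 = 21 * (12 - 35) - 13 = 20

P + Q = (35, 20)


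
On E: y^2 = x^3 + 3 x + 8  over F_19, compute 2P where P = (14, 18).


Doubling: s = (3 x1^2 + a) / (2 y1)
s = (3*14^2 + 3) / (2*18) mod 19 = 18
x3 = s^2 - 2 x1 mod 19 = 18^2 - 2*14 = 11
y3 = s (x1 - x3) - y1 mod 19 = 18 * (14 - 11) - 18 = 17

2P = (11, 17)


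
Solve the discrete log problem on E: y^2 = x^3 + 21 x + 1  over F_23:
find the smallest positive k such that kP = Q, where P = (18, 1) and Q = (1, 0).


Enumerate multiples of P until we hit Q = (1, 0):
  1P = (18, 1)
  2P = (14, 7)
  3P = (22, 5)
  4P = (7, 10)
  5P = (0, 1)
  6P = (5, 22)
  7P = (12, 7)
  8P = (17, 21)
  9P = (20, 16)
  10P = (1, 0)
Match found at i = 10.

k = 10


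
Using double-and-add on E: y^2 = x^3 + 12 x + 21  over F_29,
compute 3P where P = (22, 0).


k = 3 = 11_2 (binary, LSB first: 11)
Double-and-add from P = (22, 0):
  bit 0 = 1: acc = O + (22, 0) = (22, 0)
  bit 1 = 1: acc = (22, 0) + O = (22, 0)

3P = (22, 0)


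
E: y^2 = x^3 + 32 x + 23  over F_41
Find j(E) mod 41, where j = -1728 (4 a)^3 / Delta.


Delta = -16(4 a^3 + 27 b^2) mod 41 = 4
-1728 * (4 a)^3 = -1728 * (4*32)^3 mod 41 = 29
j = 29 * 4^(-1) mod 41 = 38

j = 38 (mod 41)


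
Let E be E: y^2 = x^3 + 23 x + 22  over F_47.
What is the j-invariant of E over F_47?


Delta = -16(4 a^3 + 27 b^2) mod 47 = 23
-1728 * (4 a)^3 = -1728 * (4*23)^3 mod 47 = 6
j = 6 * 23^(-1) mod 47 = 35

j = 35 (mod 47)


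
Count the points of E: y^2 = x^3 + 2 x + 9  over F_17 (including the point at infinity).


For each x in F_17, count y with y^2 = x^3 + 2 x + 9 mod 17:
  x = 0: RHS = 9, y in [3, 14]  -> 2 point(s)
  x = 2: RHS = 4, y in [2, 15]  -> 2 point(s)
  x = 3: RHS = 8, y in [5, 12]  -> 2 point(s)
  x = 4: RHS = 13, y in [8, 9]  -> 2 point(s)
  x = 5: RHS = 8, y in [5, 12]  -> 2 point(s)
  x = 6: RHS = 16, y in [4, 13]  -> 2 point(s)
  x = 7: RHS = 9, y in [3, 14]  -> 2 point(s)
  x = 9: RHS = 8, y in [5, 12]  -> 2 point(s)
  x = 10: RHS = 9, y in [3, 14]  -> 2 point(s)
  x = 11: RHS = 2, y in [6, 11]  -> 2 point(s)
Affine points: 20. Add the point at infinity: total = 21.

#E(F_17) = 21


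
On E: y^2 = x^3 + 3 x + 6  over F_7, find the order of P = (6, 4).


Compute successive multiples of P until we hit O:
  1P = (6, 4)
  2P = (3, 0)
  3P = (6, 3)
  4P = O

ord(P) = 4


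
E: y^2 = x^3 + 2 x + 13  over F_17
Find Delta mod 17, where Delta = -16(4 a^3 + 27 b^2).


4 a^3 + 27 b^2 = 4*2^3 + 27*13^2 = 32 + 4563 = 4595
Delta = -16 * (4595) = -73520
Delta mod 17 = 5

Delta = 5 (mod 17)


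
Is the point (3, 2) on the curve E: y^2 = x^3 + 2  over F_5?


Check whether y^2 = x^3 + 0 x + 2 (mod 5) for (x, y) = (3, 2).
LHS: y^2 = 2^2 mod 5 = 4
RHS: x^3 + 0 x + 2 = 3^3 + 0*3 + 2 mod 5 = 4
LHS = RHS

Yes, on the curve


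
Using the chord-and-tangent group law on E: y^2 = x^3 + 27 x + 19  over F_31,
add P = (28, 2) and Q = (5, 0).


P != Q, so use the chord formula.
s = (y2 - y1) / (x2 - x1) = (29) / (8) mod 31 = 23
x3 = s^2 - x1 - x2 mod 31 = 23^2 - 28 - 5 = 0
y3 = s (x1 - x3) - y1 mod 31 = 23 * (28 - 0) - 2 = 22

P + Q = (0, 22)


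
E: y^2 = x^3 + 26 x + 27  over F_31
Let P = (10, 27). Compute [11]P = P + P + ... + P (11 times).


k = 11 = 1011_2 (binary, LSB first: 1101)
Double-and-add from P = (10, 27):
  bit 0 = 1: acc = O + (10, 27) = (10, 27)
  bit 1 = 1: acc = (10, 27) + (15, 14) = (14, 2)
  bit 2 = 0: acc unchanged = (14, 2)
  bit 3 = 1: acc = (14, 2) + (4, 28) = (21, 10)

11P = (21, 10)


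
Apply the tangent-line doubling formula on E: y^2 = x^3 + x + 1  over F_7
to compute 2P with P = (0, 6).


Doubling: s = (3 x1^2 + a) / (2 y1)
s = (3*0^2 + 1) / (2*6) mod 7 = 3
x3 = s^2 - 2 x1 mod 7 = 3^2 - 2*0 = 2
y3 = s (x1 - x3) - y1 mod 7 = 3 * (0 - 2) - 6 = 2

2P = (2, 2)


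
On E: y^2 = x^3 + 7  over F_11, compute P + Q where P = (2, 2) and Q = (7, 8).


P != Q, so use the chord formula.
s = (y2 - y1) / (x2 - x1) = (6) / (5) mod 11 = 10
x3 = s^2 - x1 - x2 mod 11 = 10^2 - 2 - 7 = 3
y3 = s (x1 - x3) - y1 mod 11 = 10 * (2 - 3) - 2 = 10

P + Q = (3, 10)


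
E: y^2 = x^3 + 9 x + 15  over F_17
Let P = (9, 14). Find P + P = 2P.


Doubling: s = (3 x1^2 + a) / (2 y1)
s = (3*9^2 + 9) / (2*14) mod 17 = 9
x3 = s^2 - 2 x1 mod 17 = 9^2 - 2*9 = 12
y3 = s (x1 - x3) - y1 mod 17 = 9 * (9 - 12) - 14 = 10

2P = (12, 10)


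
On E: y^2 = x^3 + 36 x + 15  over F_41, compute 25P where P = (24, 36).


k = 25 = 11001_2 (binary, LSB first: 10011)
Double-and-add from P = (24, 36):
  bit 0 = 1: acc = O + (24, 36) = (24, 36)
  bit 1 = 0: acc unchanged = (24, 36)
  bit 2 = 0: acc unchanged = (24, 36)
  bit 3 = 1: acc = (24, 36) + (22, 4) = (5, 22)
  bit 4 = 1: acc = (5, 22) + (30, 25) = (11, 15)

25P = (11, 15)


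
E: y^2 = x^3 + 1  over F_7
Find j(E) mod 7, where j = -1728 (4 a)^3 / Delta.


Delta = -16(4 a^3 + 27 b^2) mod 7 = 2
-1728 * (4 a)^3 = -1728 * (4*0)^3 mod 7 = 0
j = 0 * 2^(-1) mod 7 = 0

j = 0 (mod 7)


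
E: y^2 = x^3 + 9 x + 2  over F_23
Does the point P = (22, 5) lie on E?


Check whether y^2 = x^3 + 9 x + 2 (mod 23) for (x, y) = (22, 5).
LHS: y^2 = 5^2 mod 23 = 2
RHS: x^3 + 9 x + 2 = 22^3 + 9*22 + 2 mod 23 = 15
LHS != RHS

No, not on the curve


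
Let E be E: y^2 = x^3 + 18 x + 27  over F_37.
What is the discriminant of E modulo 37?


4 a^3 + 27 b^2 = 4*18^3 + 27*27^2 = 23328 + 19683 = 43011
Delta = -16 * (43011) = -688176
Delta mod 37 = 24

Delta = 24 (mod 37)


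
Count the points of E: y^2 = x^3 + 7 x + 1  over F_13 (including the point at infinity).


For each x in F_13, count y with y^2 = x^3 + 7 x + 1 mod 13:
  x = 0: RHS = 1, y in [1, 12]  -> 2 point(s)
  x = 1: RHS = 9, y in [3, 10]  -> 2 point(s)
  x = 2: RHS = 10, y in [6, 7]  -> 2 point(s)
  x = 3: RHS = 10, y in [6, 7]  -> 2 point(s)
  x = 6: RHS = 12, y in [5, 8]  -> 2 point(s)
  x = 7: RHS = 3, y in [4, 9]  -> 2 point(s)
  x = 8: RHS = 10, y in [6, 7]  -> 2 point(s)
  x = 9: RHS = 0, y in [0]  -> 1 point(s)
Affine points: 15. Add the point at infinity: total = 16.

#E(F_13) = 16


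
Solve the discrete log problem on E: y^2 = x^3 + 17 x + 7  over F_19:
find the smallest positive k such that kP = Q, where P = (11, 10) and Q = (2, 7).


Enumerate multiples of P until we hit Q = (2, 7):
  1P = (11, 10)
  2P = (16, 9)
  3P = (8, 16)
  4P = (4, 14)
  5P = (2, 12)
  6P = (3, 3)
  7P = (12, 1)
  8P = (1, 14)
  9P = (14, 14)
  10P = (0, 11)
  11P = (0, 8)
  12P = (14, 5)
  13P = (1, 5)
  14P = (12, 18)
  15P = (3, 16)
  16P = (2, 7)
Match found at i = 16.

k = 16


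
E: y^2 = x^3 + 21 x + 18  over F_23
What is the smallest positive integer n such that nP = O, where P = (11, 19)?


Compute successive multiples of P until we hit O:
  1P = (11, 19)
  2P = (5, 15)
  3P = (10, 20)
  4P = (3, 19)
  5P = (9, 4)
  6P = (19, 13)
  7P = (18, 15)
  8P = (7, 5)
  ... (continuing to 23P)
  23P = O

ord(P) = 23


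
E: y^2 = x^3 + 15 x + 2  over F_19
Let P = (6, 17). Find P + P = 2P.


Doubling: s = (3 x1^2 + a) / (2 y1)
s = (3*6^2 + 15) / (2*17) mod 19 = 12
x3 = s^2 - 2 x1 mod 19 = 12^2 - 2*6 = 18
y3 = s (x1 - x3) - y1 mod 19 = 12 * (6 - 18) - 17 = 10

2P = (18, 10)


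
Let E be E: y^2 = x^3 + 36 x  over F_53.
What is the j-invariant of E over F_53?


Delta = -16(4 a^3 + 27 b^2) mod 53 = 36
-1728 * (4 a)^3 = -1728 * (4*36)^3 mod 53 = 39
j = 39 * 36^(-1) mod 53 = 32

j = 32 (mod 53)


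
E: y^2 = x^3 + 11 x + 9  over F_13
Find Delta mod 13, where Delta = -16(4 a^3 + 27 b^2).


4 a^3 + 27 b^2 = 4*11^3 + 27*9^2 = 5324 + 2187 = 7511
Delta = -16 * (7511) = -120176
Delta mod 13 = 9

Delta = 9 (mod 13)


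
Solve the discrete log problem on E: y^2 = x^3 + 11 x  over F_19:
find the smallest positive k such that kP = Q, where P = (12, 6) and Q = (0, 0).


Enumerate multiples of P until we hit Q = (0, 0):
  1P = (12, 6)
  2P = (0, 0)
Match found at i = 2.

k = 2


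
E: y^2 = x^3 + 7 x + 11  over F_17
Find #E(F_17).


For each x in F_17, count y with y^2 = x^3 + 7 x + 11 mod 17:
  x = 1: RHS = 2, y in [6, 11]  -> 2 point(s)
  x = 2: RHS = 16, y in [4, 13]  -> 2 point(s)
  x = 3: RHS = 8, y in [5, 12]  -> 2 point(s)
  x = 4: RHS = 1, y in [1, 16]  -> 2 point(s)
  x = 5: RHS = 1, y in [1, 16]  -> 2 point(s)
  x = 8: RHS = 1, y in [1, 16]  -> 2 point(s)
  x = 9: RHS = 4, y in [2, 15]  -> 2 point(s)
  x = 11: RHS = 8, y in [5, 12]  -> 2 point(s)
  x = 12: RHS = 4, y in [2, 15]  -> 2 point(s)
  x = 13: RHS = 4, y in [2, 15]  -> 2 point(s)
Affine points: 20. Add the point at infinity: total = 21.

#E(F_17) = 21


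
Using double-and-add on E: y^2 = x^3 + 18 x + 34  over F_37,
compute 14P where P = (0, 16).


k = 14 = 1110_2 (binary, LSB first: 0111)
Double-and-add from P = (0, 16):
  bit 0 = 0: acc unchanged = O
  bit 1 = 1: acc = O + (10, 20) = (10, 20)
  bit 2 = 1: acc = (10, 20) + (5, 29) = (6, 32)
  bit 3 = 1: acc = (6, 32) + (30, 3) = (34, 8)

14P = (34, 8)


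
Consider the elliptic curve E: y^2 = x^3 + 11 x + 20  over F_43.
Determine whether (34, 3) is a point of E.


Check whether y^2 = x^3 + 11 x + 20 (mod 43) for (x, y) = (34, 3).
LHS: y^2 = 3^2 mod 43 = 9
RHS: x^3 + 11 x + 20 = 34^3 + 11*34 + 20 mod 43 = 9
LHS = RHS

Yes, on the curve


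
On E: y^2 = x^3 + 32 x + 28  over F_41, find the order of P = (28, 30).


Compute successive multiples of P until we hit O:
  1P = (28, 30)
  2P = (1, 26)
  3P = (33, 30)
  4P = (21, 11)
  5P = (32, 6)
  6P = (17, 27)
  7P = (12, 34)
  8P = (19, 19)
  ... (continuing to 18P)
  18P = O

ord(P) = 18


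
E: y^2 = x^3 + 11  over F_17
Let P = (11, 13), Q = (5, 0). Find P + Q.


P != Q, so use the chord formula.
s = (y2 - y1) / (x2 - x1) = (4) / (11) mod 17 = 5
x3 = s^2 - x1 - x2 mod 17 = 5^2 - 11 - 5 = 9
y3 = s (x1 - x3) - y1 mod 17 = 5 * (11 - 9) - 13 = 14

P + Q = (9, 14)


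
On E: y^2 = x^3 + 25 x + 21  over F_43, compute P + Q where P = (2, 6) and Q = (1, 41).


P != Q, so use the chord formula.
s = (y2 - y1) / (x2 - x1) = (35) / (42) mod 43 = 8
x3 = s^2 - x1 - x2 mod 43 = 8^2 - 2 - 1 = 18
y3 = s (x1 - x3) - y1 mod 43 = 8 * (2 - 18) - 6 = 38

P + Q = (18, 38)


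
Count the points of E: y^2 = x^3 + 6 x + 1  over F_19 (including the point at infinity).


For each x in F_19, count y with y^2 = x^3 + 6 x + 1 mod 19:
  x = 0: RHS = 1, y in [1, 18]  -> 2 point(s)
  x = 5: RHS = 4, y in [2, 17]  -> 2 point(s)
  x = 6: RHS = 6, y in [5, 14]  -> 2 point(s)
  x = 7: RHS = 6, y in [5, 14]  -> 2 point(s)
  x = 9: RHS = 5, y in [9, 10]  -> 2 point(s)
  x = 10: RHS = 16, y in [4, 15]  -> 2 point(s)
  x = 11: RHS = 11, y in [7, 12]  -> 2 point(s)
  x = 14: RHS = 17, y in [6, 13]  -> 2 point(s)
  x = 17: RHS = 0, y in [0]  -> 1 point(s)
Affine points: 17. Add the point at infinity: total = 18.

#E(F_19) = 18


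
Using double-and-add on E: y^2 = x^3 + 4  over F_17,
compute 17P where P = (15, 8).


k = 17 = 10001_2 (binary, LSB first: 10001)
Double-and-add from P = (15, 8):
  bit 0 = 1: acc = O + (15, 8) = (15, 8)
  bit 1 = 0: acc unchanged = (15, 8)
  bit 2 = 0: acc unchanged = (15, 8)
  bit 3 = 0: acc unchanged = (15, 8)
  bit 4 = 1: acc = (15, 8) + (12, 10) = (15, 9)

17P = (15, 9)


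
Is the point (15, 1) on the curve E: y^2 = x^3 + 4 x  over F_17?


Check whether y^2 = x^3 + 4 x + 0 (mod 17) for (x, y) = (15, 1).
LHS: y^2 = 1^2 mod 17 = 1
RHS: x^3 + 4 x + 0 = 15^3 + 4*15 + 0 mod 17 = 1
LHS = RHS

Yes, on the curve


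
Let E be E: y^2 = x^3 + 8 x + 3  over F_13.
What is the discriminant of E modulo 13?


4 a^3 + 27 b^2 = 4*8^3 + 27*3^2 = 2048 + 243 = 2291
Delta = -16 * (2291) = -36656
Delta mod 13 = 4

Delta = 4 (mod 13)


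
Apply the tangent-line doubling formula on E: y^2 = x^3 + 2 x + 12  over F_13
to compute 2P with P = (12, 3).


Doubling: s = (3 x1^2 + a) / (2 y1)
s = (3*12^2 + 2) / (2*3) mod 13 = 3
x3 = s^2 - 2 x1 mod 13 = 3^2 - 2*12 = 11
y3 = s (x1 - x3) - y1 mod 13 = 3 * (12 - 11) - 3 = 0

2P = (11, 0)


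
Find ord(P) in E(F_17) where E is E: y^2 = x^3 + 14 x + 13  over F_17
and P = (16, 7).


Compute successive multiples of P until we hit O:
  1P = (16, 7)
  2P = (2, 10)
  3P = (0, 9)
  4P = (5, 15)
  5P = (11, 11)
  6P = (9, 1)
  7P = (8, 12)
  8P = (8, 5)
  ... (continuing to 15P)
  15P = O

ord(P) = 15


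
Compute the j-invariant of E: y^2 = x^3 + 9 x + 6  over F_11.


Delta = -16(4 a^3 + 27 b^2) mod 11 = 8
-1728 * (4 a)^3 = -1728 * (4*9)^3 mod 11 = 6
j = 6 * 8^(-1) mod 11 = 9

j = 9 (mod 11)


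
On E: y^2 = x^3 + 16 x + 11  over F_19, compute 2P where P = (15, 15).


Doubling: s = (3 x1^2 + a) / (2 y1)
s = (3*15^2 + 16) / (2*15) mod 19 = 11
x3 = s^2 - 2 x1 mod 19 = 11^2 - 2*15 = 15
y3 = s (x1 - x3) - y1 mod 19 = 11 * (15 - 15) - 15 = 4

2P = (15, 4)


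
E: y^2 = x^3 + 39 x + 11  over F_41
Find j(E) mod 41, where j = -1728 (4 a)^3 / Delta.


Delta = -16(4 a^3 + 27 b^2) mod 41 = 23
-1728 * (4 a)^3 = -1728 * (4*39)^3 mod 41 = 38
j = 38 * 23^(-1) mod 41 = 7

j = 7 (mod 41)


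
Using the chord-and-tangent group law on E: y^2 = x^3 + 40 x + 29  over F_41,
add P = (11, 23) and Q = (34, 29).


P != Q, so use the chord formula.
s = (y2 - y1) / (x2 - x1) = (6) / (23) mod 41 = 27
x3 = s^2 - x1 - x2 mod 41 = 27^2 - 11 - 34 = 28
y3 = s (x1 - x3) - y1 mod 41 = 27 * (11 - 28) - 23 = 10

P + Q = (28, 10)


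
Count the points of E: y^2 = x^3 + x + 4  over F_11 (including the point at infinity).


For each x in F_11, count y with y^2 = x^3 + 1 x + 4 mod 11:
  x = 0: RHS = 4, y in [2, 9]  -> 2 point(s)
  x = 2: RHS = 3, y in [5, 6]  -> 2 point(s)
  x = 3: RHS = 1, y in [1, 10]  -> 2 point(s)
  x = 9: RHS = 5, y in [4, 7]  -> 2 point(s)
Affine points: 8. Add the point at infinity: total = 9.

#E(F_11) = 9


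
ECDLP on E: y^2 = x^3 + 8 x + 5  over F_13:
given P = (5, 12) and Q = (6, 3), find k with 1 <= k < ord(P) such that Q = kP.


Enumerate multiples of P until we hit Q = (6, 3):
  1P = (5, 12)
  2P = (6, 10)
  3P = (6, 3)
Match found at i = 3.

k = 3


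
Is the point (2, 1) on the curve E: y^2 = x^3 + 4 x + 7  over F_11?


Check whether y^2 = x^3 + 4 x + 7 (mod 11) for (x, y) = (2, 1).
LHS: y^2 = 1^2 mod 11 = 1
RHS: x^3 + 4 x + 7 = 2^3 + 4*2 + 7 mod 11 = 1
LHS = RHS

Yes, on the curve


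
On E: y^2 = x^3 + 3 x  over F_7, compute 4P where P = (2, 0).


k = 4 = 100_2 (binary, LSB first: 001)
Double-and-add from P = (2, 0):
  bit 0 = 0: acc unchanged = O
  bit 1 = 0: acc unchanged = O
  bit 2 = 1: acc = O + O = O

4P = O


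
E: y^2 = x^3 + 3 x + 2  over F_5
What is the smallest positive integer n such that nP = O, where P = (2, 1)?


Compute successive multiples of P until we hit O:
  1P = (2, 1)
  2P = (1, 4)
  3P = (1, 1)
  4P = (2, 4)
  5P = O

ord(P) = 5


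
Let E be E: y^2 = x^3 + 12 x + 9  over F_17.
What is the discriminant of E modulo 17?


4 a^3 + 27 b^2 = 4*12^3 + 27*9^2 = 6912 + 2187 = 9099
Delta = -16 * (9099) = -145584
Delta mod 17 = 4

Delta = 4 (mod 17)


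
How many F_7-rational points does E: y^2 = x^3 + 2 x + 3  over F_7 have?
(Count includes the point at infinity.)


For each x in F_7, count y with y^2 = x^3 + 2 x + 3 mod 7:
  x = 2: RHS = 1, y in [1, 6]  -> 2 point(s)
  x = 3: RHS = 1, y in [1, 6]  -> 2 point(s)
  x = 6: RHS = 0, y in [0]  -> 1 point(s)
Affine points: 5. Add the point at infinity: total = 6.

#E(F_7) = 6


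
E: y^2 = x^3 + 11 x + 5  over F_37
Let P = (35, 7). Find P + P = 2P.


Doubling: s = (3 x1^2 + a) / (2 y1)
s = (3*35^2 + 11) / (2*7) mod 37 = 36
x3 = s^2 - 2 x1 mod 37 = 36^2 - 2*35 = 5
y3 = s (x1 - x3) - y1 mod 37 = 36 * (35 - 5) - 7 = 0

2P = (5, 0)


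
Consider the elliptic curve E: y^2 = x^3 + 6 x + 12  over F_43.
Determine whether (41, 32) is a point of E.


Check whether y^2 = x^3 + 6 x + 12 (mod 43) for (x, y) = (41, 32).
LHS: y^2 = 32^2 mod 43 = 35
RHS: x^3 + 6 x + 12 = 41^3 + 6*41 + 12 mod 43 = 35
LHS = RHS

Yes, on the curve


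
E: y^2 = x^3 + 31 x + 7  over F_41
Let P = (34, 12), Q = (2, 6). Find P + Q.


P != Q, so use the chord formula.
s = (y2 - y1) / (x2 - x1) = (35) / (9) mod 41 = 13
x3 = s^2 - x1 - x2 mod 41 = 13^2 - 34 - 2 = 10
y3 = s (x1 - x3) - y1 mod 41 = 13 * (34 - 10) - 12 = 13

P + Q = (10, 13)


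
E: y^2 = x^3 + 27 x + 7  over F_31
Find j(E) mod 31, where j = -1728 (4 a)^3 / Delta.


Delta = -16(4 a^3 + 27 b^2) mod 31 = 9
-1728 * (4 a)^3 = -1728 * (4*27)^3 mod 31 = 30
j = 30 * 9^(-1) mod 31 = 24

j = 24 (mod 31)


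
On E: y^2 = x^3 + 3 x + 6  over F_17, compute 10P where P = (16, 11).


k = 10 = 1010_2 (binary, LSB first: 0101)
Double-and-add from P = (16, 11):
  bit 0 = 0: acc unchanged = O
  bit 1 = 1: acc = O + (15, 14) = (15, 14)
  bit 2 = 0: acc unchanged = (15, 14)
  bit 3 = 1: acc = (15, 14) + (13, 10) = (10, 13)

10P = (10, 13)


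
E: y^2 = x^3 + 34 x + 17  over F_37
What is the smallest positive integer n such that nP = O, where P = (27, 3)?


Compute successive multiples of P until we hit O:
  1P = (27, 3)
  2P = (19, 23)
  3P = (25, 29)
  4P = (6, 20)
  5P = (31, 2)
  6P = (23, 33)
  7P = (34, 31)
  8P = (29, 26)
  ... (continuing to 27P)
  27P = O

ord(P) = 27


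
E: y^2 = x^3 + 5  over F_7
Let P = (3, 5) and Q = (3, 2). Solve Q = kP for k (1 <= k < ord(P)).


Enumerate multiples of P until we hit Q = (3, 2):
  1P = (3, 5)
  2P = (5, 5)
  3P = (6, 2)
  4P = (6, 5)
  5P = (5, 2)
  6P = (3, 2)
Match found at i = 6.

k = 6


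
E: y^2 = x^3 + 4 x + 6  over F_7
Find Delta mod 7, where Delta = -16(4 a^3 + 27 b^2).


4 a^3 + 27 b^2 = 4*4^3 + 27*6^2 = 256 + 972 = 1228
Delta = -16 * (1228) = -19648
Delta mod 7 = 1

Delta = 1 (mod 7)


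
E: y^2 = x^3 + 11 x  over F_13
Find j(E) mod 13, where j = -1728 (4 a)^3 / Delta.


Delta = -16(4 a^3 + 27 b^2) mod 13 = 5
-1728 * (4 a)^3 = -1728 * (4*11)^3 mod 13 = 8
j = 8 * 5^(-1) mod 13 = 12

j = 12 (mod 13)


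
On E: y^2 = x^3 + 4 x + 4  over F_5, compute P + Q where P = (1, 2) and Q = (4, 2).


P != Q, so use the chord formula.
s = (y2 - y1) / (x2 - x1) = (0) / (3) mod 5 = 0
x3 = s^2 - x1 - x2 mod 5 = 0^2 - 1 - 4 = 0
y3 = s (x1 - x3) - y1 mod 5 = 0 * (1 - 0) - 2 = 3

P + Q = (0, 3)


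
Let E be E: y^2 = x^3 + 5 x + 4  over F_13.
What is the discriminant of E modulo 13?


4 a^3 + 27 b^2 = 4*5^3 + 27*4^2 = 500 + 432 = 932
Delta = -16 * (932) = -14912
Delta mod 13 = 12

Delta = 12 (mod 13)


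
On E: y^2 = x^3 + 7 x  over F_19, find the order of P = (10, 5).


Compute successive multiples of P until we hit O:
  1P = (10, 5)
  2P = (16, 16)
  3P = (18, 12)
  4P = (17, 15)
  5P = (8, 6)
  6P = (6, 12)
  7P = (12, 8)
  8P = (4, 4)
  ... (continuing to 20P)
  20P = O

ord(P) = 20


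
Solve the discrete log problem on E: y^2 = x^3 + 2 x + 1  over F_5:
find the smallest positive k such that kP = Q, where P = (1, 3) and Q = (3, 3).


Enumerate multiples of P until we hit Q = (3, 3):
  1P = (1, 3)
  2P = (3, 2)
  3P = (0, 4)
  4P = (0, 1)
  5P = (3, 3)
Match found at i = 5.

k = 5


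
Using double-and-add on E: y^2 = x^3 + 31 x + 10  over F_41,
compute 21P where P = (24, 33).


k = 21 = 10101_2 (binary, LSB first: 10101)
Double-and-add from P = (24, 33):
  bit 0 = 1: acc = O + (24, 33) = (24, 33)
  bit 1 = 0: acc unchanged = (24, 33)
  bit 2 = 1: acc = (24, 33) + (1, 1) = (6, 17)
  bit 3 = 0: acc unchanged = (6, 17)
  bit 4 = 1: acc = (6, 17) + (23, 4) = (35, 10)

21P = (35, 10)


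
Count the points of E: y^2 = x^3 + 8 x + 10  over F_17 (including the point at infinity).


For each x in F_17, count y with y^2 = x^3 + 8 x + 10 mod 17:
  x = 1: RHS = 2, y in [6, 11]  -> 2 point(s)
  x = 2: RHS = 0, y in [0]  -> 1 point(s)
  x = 4: RHS = 4, y in [2, 15]  -> 2 point(s)
  x = 6: RHS = 2, y in [6, 11]  -> 2 point(s)
  x = 7: RHS = 1, y in [1, 16]  -> 2 point(s)
  x = 8: RHS = 8, y in [5, 12]  -> 2 point(s)
  x = 10: RHS = 2, y in [6, 11]  -> 2 point(s)
  x = 11: RHS = 1, y in [1, 16]  -> 2 point(s)
  x = 12: RHS = 15, y in [7, 10]  -> 2 point(s)
  x = 13: RHS = 16, y in [4, 13]  -> 2 point(s)
  x = 16: RHS = 1, y in [1, 16]  -> 2 point(s)
Affine points: 21. Add the point at infinity: total = 22.

#E(F_17) = 22


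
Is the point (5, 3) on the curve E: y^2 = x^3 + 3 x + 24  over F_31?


Check whether y^2 = x^3 + 3 x + 24 (mod 31) for (x, y) = (5, 3).
LHS: y^2 = 3^2 mod 31 = 9
RHS: x^3 + 3 x + 24 = 5^3 + 3*5 + 24 mod 31 = 9
LHS = RHS

Yes, on the curve


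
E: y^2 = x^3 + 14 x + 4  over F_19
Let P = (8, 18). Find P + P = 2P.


Doubling: s = (3 x1^2 + a) / (2 y1)
s = (3*8^2 + 14) / (2*18) mod 19 = 11
x3 = s^2 - 2 x1 mod 19 = 11^2 - 2*8 = 10
y3 = s (x1 - x3) - y1 mod 19 = 11 * (8 - 10) - 18 = 17

2P = (10, 17)


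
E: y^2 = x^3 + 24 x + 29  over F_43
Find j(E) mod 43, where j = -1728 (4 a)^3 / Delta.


Delta = -16(4 a^3 + 27 b^2) mod 43 = 27
-1728 * (4 a)^3 = -1728 * (4*24)^3 mod 43 = 41
j = 41 * 27^(-1) mod 43 = 27

j = 27 (mod 43)


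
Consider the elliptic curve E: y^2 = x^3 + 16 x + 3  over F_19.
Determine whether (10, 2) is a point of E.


Check whether y^2 = x^3 + 16 x + 3 (mod 19) for (x, y) = (10, 2).
LHS: y^2 = 2^2 mod 19 = 4
RHS: x^3 + 16 x + 3 = 10^3 + 16*10 + 3 mod 19 = 4
LHS = RHS

Yes, on the curve


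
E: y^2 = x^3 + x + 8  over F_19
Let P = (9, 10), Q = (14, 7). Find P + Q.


P != Q, so use the chord formula.
s = (y2 - y1) / (x2 - x1) = (16) / (5) mod 19 = 7
x3 = s^2 - x1 - x2 mod 19 = 7^2 - 9 - 14 = 7
y3 = s (x1 - x3) - y1 mod 19 = 7 * (9 - 7) - 10 = 4

P + Q = (7, 4)


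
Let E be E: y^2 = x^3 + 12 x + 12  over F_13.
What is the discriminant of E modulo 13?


4 a^3 + 27 b^2 = 4*12^3 + 27*12^2 = 6912 + 3888 = 10800
Delta = -16 * (10800) = -172800
Delta mod 13 = 9

Delta = 9 (mod 13)


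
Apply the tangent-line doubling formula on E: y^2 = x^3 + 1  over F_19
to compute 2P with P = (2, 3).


Doubling: s = (3 x1^2 + a) / (2 y1)
s = (3*2^2 + 0) / (2*3) mod 19 = 2
x3 = s^2 - 2 x1 mod 19 = 2^2 - 2*2 = 0
y3 = s (x1 - x3) - y1 mod 19 = 2 * (2 - 0) - 3 = 1

2P = (0, 1)


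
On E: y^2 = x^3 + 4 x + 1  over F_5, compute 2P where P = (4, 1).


k = 2 = 10_2 (binary, LSB first: 01)
Double-and-add from P = (4, 1):
  bit 0 = 0: acc unchanged = O
  bit 1 = 1: acc = O + (3, 0) = (3, 0)

2P = (3, 0)


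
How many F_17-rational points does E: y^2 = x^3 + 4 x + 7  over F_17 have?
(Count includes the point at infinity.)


For each x in F_17, count y with y^2 = x^3 + 4 x + 7 mod 17:
  x = 4: RHS = 2, y in [6, 11]  -> 2 point(s)
  x = 5: RHS = 16, y in [4, 13]  -> 2 point(s)
  x = 6: RHS = 9, y in [3, 14]  -> 2 point(s)
  x = 7: RHS = 4, y in [2, 15]  -> 2 point(s)
  x = 12: RHS = 15, y in [7, 10]  -> 2 point(s)
  x = 14: RHS = 2, y in [6, 11]  -> 2 point(s)
  x = 15: RHS = 8, y in [5, 12]  -> 2 point(s)
  x = 16: RHS = 2, y in [6, 11]  -> 2 point(s)
Affine points: 16. Add the point at infinity: total = 17.

#E(F_17) = 17


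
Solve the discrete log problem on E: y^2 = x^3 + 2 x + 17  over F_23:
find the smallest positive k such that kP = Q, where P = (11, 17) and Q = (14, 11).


Enumerate multiples of P until we hit Q = (14, 11):
  1P = (11, 17)
  2P = (14, 11)
Match found at i = 2.

k = 2


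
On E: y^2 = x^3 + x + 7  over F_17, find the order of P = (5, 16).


Compute successive multiples of P until we hit O:
  1P = (5, 16)
  2P = (6, 5)
  3P = (8, 0)
  4P = (6, 12)
  5P = (5, 1)
  6P = O

ord(P) = 6


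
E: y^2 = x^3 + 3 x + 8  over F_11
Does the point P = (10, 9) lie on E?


Check whether y^2 = x^3 + 3 x + 8 (mod 11) for (x, y) = (10, 9).
LHS: y^2 = 9^2 mod 11 = 4
RHS: x^3 + 3 x + 8 = 10^3 + 3*10 + 8 mod 11 = 4
LHS = RHS

Yes, on the curve


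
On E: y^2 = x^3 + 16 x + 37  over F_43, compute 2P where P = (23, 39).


Doubling: s = (3 x1^2 + a) / (2 y1)
s = (3*23^2 + 16) / (2*39) mod 43 = 20
x3 = s^2 - 2 x1 mod 43 = 20^2 - 2*23 = 10
y3 = s (x1 - x3) - y1 mod 43 = 20 * (23 - 10) - 39 = 6

2P = (10, 6)


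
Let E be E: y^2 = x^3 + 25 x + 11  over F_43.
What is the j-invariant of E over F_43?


Delta = -16(4 a^3 + 27 b^2) mod 43 = 24
-1728 * (4 a)^3 = -1728 * (4*25)^3 mod 43 = 21
j = 21 * 24^(-1) mod 43 = 17

j = 17 (mod 43)


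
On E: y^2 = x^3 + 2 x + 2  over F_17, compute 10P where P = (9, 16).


k = 10 = 1010_2 (binary, LSB first: 0101)
Double-and-add from P = (9, 16):
  bit 0 = 0: acc unchanged = O
  bit 1 = 1: acc = O + (7, 11) = (7, 11)
  bit 2 = 0: acc unchanged = (7, 11)
  bit 3 = 1: acc = (7, 11) + (6, 3) = (0, 11)

10P = (0, 11)


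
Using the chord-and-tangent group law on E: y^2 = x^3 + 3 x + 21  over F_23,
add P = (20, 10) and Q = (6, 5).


P != Q, so use the chord formula.
s = (y2 - y1) / (x2 - x1) = (18) / (9) mod 23 = 2
x3 = s^2 - x1 - x2 mod 23 = 2^2 - 20 - 6 = 1
y3 = s (x1 - x3) - y1 mod 23 = 2 * (20 - 1) - 10 = 5

P + Q = (1, 5)


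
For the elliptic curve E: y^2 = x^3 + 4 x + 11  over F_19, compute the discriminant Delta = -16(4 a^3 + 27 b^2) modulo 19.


4 a^3 + 27 b^2 = 4*4^3 + 27*11^2 = 256 + 3267 = 3523
Delta = -16 * (3523) = -56368
Delta mod 19 = 5

Delta = 5 (mod 19)


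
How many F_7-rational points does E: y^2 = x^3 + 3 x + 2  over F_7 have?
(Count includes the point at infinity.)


For each x in F_7, count y with y^2 = x^3 + 3 x + 2 mod 7:
  x = 0: RHS = 2, y in [3, 4]  -> 2 point(s)
  x = 2: RHS = 2, y in [3, 4]  -> 2 point(s)
  x = 4: RHS = 1, y in [1, 6]  -> 2 point(s)
  x = 5: RHS = 2, y in [3, 4]  -> 2 point(s)
Affine points: 8. Add the point at infinity: total = 9.

#E(F_7) = 9


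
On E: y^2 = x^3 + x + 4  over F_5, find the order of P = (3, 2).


Compute successive multiples of P until we hit O:
  1P = (3, 2)
  2P = (3, 3)
  3P = O

ord(P) = 3


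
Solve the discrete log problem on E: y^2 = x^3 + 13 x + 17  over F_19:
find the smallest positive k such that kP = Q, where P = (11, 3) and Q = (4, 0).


Enumerate multiples of P until we hit Q = (4, 0):
  1P = (11, 3)
  2P = (8, 14)
  3P = (5, 13)
  4P = (10, 8)
  5P = (4, 0)
Match found at i = 5.

k = 5


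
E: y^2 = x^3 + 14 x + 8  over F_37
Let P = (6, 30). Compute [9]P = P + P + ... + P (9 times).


k = 9 = 1001_2 (binary, LSB first: 1001)
Double-and-add from P = (6, 30):
  bit 0 = 1: acc = O + (6, 30) = (6, 30)
  bit 1 = 0: acc unchanged = (6, 30)
  bit 2 = 0: acc unchanged = (6, 30)
  bit 3 = 1: acc = (6, 30) + (17, 33) = (26, 15)

9P = (26, 15)


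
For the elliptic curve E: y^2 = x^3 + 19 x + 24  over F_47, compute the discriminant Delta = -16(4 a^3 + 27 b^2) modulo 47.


4 a^3 + 27 b^2 = 4*19^3 + 27*24^2 = 27436 + 15552 = 42988
Delta = -16 * (42988) = -687808
Delta mod 47 = 37

Delta = 37 (mod 47)


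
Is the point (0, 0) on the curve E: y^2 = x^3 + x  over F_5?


Check whether y^2 = x^3 + 1 x + 0 (mod 5) for (x, y) = (0, 0).
LHS: y^2 = 0^2 mod 5 = 0
RHS: x^3 + 1 x + 0 = 0^3 + 1*0 + 0 mod 5 = 0
LHS = RHS

Yes, on the curve


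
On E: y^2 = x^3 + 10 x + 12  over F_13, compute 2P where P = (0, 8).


Doubling: s = (3 x1^2 + a) / (2 y1)
s = (3*0^2 + 10) / (2*8) mod 13 = 12
x3 = s^2 - 2 x1 mod 13 = 12^2 - 2*0 = 1
y3 = s (x1 - x3) - y1 mod 13 = 12 * (0 - 1) - 8 = 6

2P = (1, 6)


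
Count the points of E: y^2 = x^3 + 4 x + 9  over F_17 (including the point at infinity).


For each x in F_17, count y with y^2 = x^3 + 4 x + 9 mod 17:
  x = 0: RHS = 9, y in [3, 14]  -> 2 point(s)
  x = 2: RHS = 8, y in [5, 12]  -> 2 point(s)
  x = 4: RHS = 4, y in [2, 15]  -> 2 point(s)
  x = 5: RHS = 1, y in [1, 16]  -> 2 point(s)
  x = 8: RHS = 9, y in [3, 14]  -> 2 point(s)
  x = 9: RHS = 9, y in [3, 14]  -> 2 point(s)
  x = 12: RHS = 0, y in [0]  -> 1 point(s)
  x = 14: RHS = 4, y in [2, 15]  -> 2 point(s)
  x = 16: RHS = 4, y in [2, 15]  -> 2 point(s)
Affine points: 17. Add the point at infinity: total = 18.

#E(F_17) = 18


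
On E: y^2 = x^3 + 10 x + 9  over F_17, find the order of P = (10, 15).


Compute successive multiples of P until we hit O:
  1P = (10, 15)
  2P = (15, 7)
  3P = (0, 3)
  4P = (3, 7)
  5P = (6, 9)
  6P = (16, 10)
  7P = (12, 15)
  8P = (12, 2)
  ... (continuing to 15P)
  15P = O

ord(P) = 15


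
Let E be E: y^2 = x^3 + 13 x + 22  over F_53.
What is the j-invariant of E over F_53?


Delta = -16(4 a^3 + 27 b^2) mod 53 = 51
-1728 * (4 a)^3 = -1728 * (4*13)^3 mod 53 = 32
j = 32 * 51^(-1) mod 53 = 37

j = 37 (mod 53)


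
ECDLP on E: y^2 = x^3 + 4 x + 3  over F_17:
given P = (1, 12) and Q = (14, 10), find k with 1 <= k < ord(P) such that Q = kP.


Enumerate multiples of P until we hit Q = (14, 10):
  1P = (1, 12)
  2P = (16, 7)
  3P = (2, 11)
  4P = (15, 2)
  5P = (14, 7)
  6P = (11, 1)
  7P = (4, 10)
  8P = (3, 12)
  9P = (13, 5)
  10P = (7, 0)
  11P = (13, 12)
  12P = (3, 5)
  13P = (4, 7)
  14P = (11, 16)
  15P = (14, 10)
Match found at i = 15.

k = 15


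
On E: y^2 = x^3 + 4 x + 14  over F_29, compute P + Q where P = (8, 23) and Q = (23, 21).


P != Q, so use the chord formula.
s = (y2 - y1) / (x2 - x1) = (27) / (15) mod 29 = 25
x3 = s^2 - x1 - x2 mod 29 = 25^2 - 8 - 23 = 14
y3 = s (x1 - x3) - y1 mod 29 = 25 * (8 - 14) - 23 = 1

P + Q = (14, 1)


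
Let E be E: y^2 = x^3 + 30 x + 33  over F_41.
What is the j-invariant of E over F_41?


Delta = -16(4 a^3 + 27 b^2) mod 41 = 13
-1728 * (4 a)^3 = -1728 * (4*30)^3 mod 41 = 39
j = 39 * 13^(-1) mod 41 = 3

j = 3 (mod 41)


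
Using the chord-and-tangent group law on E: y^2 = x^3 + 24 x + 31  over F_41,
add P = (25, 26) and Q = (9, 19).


P != Q, so use the chord formula.
s = (y2 - y1) / (x2 - x1) = (34) / (25) mod 41 = 3
x3 = s^2 - x1 - x2 mod 41 = 3^2 - 25 - 9 = 16
y3 = s (x1 - x3) - y1 mod 41 = 3 * (25 - 16) - 26 = 1

P + Q = (16, 1)


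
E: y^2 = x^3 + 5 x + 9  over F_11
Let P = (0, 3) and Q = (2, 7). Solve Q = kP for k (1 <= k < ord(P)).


Enumerate multiples of P until we hit Q = (2, 7):
  1P = (0, 3)
  2P = (1, 9)
  3P = (2, 7)
Match found at i = 3.

k = 3


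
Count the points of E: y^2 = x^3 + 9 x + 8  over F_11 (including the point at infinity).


For each x in F_11, count y with y^2 = x^3 + 9 x + 8 mod 11:
  x = 2: RHS = 1, y in [1, 10]  -> 2 point(s)
  x = 4: RHS = 9, y in [3, 8]  -> 2 point(s)
  x = 6: RHS = 3, y in [5, 6]  -> 2 point(s)
  x = 8: RHS = 9, y in [3, 8]  -> 2 point(s)
  x = 9: RHS = 4, y in [2, 9]  -> 2 point(s)
  x = 10: RHS = 9, y in [3, 8]  -> 2 point(s)
Affine points: 12. Add the point at infinity: total = 13.

#E(F_11) = 13


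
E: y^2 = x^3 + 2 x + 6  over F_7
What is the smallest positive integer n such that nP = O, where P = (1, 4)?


Compute successive multiples of P until we hit O:
  1P = (1, 4)
  2P = (2, 5)
  3P = (5, 6)
  4P = (3, 2)
  5P = (4, 6)
  6P = (4, 1)
  7P = (3, 5)
  8P = (5, 1)
  ... (continuing to 11P)
  11P = O

ord(P) = 11


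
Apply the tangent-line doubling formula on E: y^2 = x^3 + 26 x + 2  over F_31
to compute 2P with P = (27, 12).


Doubling: s = (3 x1^2 + a) / (2 y1)
s = (3*27^2 + 26) / (2*12) mod 31 = 16
x3 = s^2 - 2 x1 mod 31 = 16^2 - 2*27 = 16
y3 = s (x1 - x3) - y1 mod 31 = 16 * (27 - 16) - 12 = 9

2P = (16, 9)


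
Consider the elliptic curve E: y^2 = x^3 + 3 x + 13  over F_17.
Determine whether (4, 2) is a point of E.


Check whether y^2 = x^3 + 3 x + 13 (mod 17) for (x, y) = (4, 2).
LHS: y^2 = 2^2 mod 17 = 4
RHS: x^3 + 3 x + 13 = 4^3 + 3*4 + 13 mod 17 = 4
LHS = RHS

Yes, on the curve


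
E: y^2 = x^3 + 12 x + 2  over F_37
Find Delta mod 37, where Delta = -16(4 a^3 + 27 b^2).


4 a^3 + 27 b^2 = 4*12^3 + 27*2^2 = 6912 + 108 = 7020
Delta = -16 * (7020) = -112320
Delta mod 37 = 12

Delta = 12 (mod 37)


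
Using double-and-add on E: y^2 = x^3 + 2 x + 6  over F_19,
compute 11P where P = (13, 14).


k = 11 = 1011_2 (binary, LSB first: 1101)
Double-and-add from P = (13, 14):
  bit 0 = 1: acc = O + (13, 14) = (13, 14)
  bit 1 = 1: acc = (13, 14) + (0, 14) = (6, 5)
  bit 2 = 0: acc unchanged = (6, 5)
  bit 3 = 1: acc = (6, 5) + (10, 0) = (1, 3)

11P = (1, 3)


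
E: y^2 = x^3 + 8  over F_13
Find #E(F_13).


For each x in F_13, count y with y^2 = x^3 + 0 x + 8 mod 13:
  x = 1: RHS = 9, y in [3, 10]  -> 2 point(s)
  x = 2: RHS = 3, y in [4, 9]  -> 2 point(s)
  x = 3: RHS = 9, y in [3, 10]  -> 2 point(s)
  x = 5: RHS = 3, y in [4, 9]  -> 2 point(s)
  x = 6: RHS = 3, y in [4, 9]  -> 2 point(s)
  x = 7: RHS = 0, y in [0]  -> 1 point(s)
  x = 8: RHS = 0, y in [0]  -> 1 point(s)
  x = 9: RHS = 9, y in [3, 10]  -> 2 point(s)
  x = 11: RHS = 0, y in [0]  -> 1 point(s)
Affine points: 15. Add the point at infinity: total = 16.

#E(F_13) = 16


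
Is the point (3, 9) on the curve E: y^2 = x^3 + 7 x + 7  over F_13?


Check whether y^2 = x^3 + 7 x + 7 (mod 13) for (x, y) = (3, 9).
LHS: y^2 = 9^2 mod 13 = 3
RHS: x^3 + 7 x + 7 = 3^3 + 7*3 + 7 mod 13 = 3
LHS = RHS

Yes, on the curve


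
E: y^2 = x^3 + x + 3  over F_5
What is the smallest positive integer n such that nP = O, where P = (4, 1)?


Compute successive multiples of P until we hit O:
  1P = (4, 1)
  2P = (1, 0)
  3P = (4, 4)
  4P = O

ord(P) = 4


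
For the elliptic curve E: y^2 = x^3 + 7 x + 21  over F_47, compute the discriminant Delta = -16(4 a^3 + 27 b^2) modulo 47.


4 a^3 + 27 b^2 = 4*7^3 + 27*21^2 = 1372 + 11907 = 13279
Delta = -16 * (13279) = -212464
Delta mod 47 = 23

Delta = 23 (mod 47)


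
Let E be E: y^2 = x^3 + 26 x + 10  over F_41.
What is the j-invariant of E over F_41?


Delta = -16(4 a^3 + 27 b^2) mod 41 = 26
-1728 * (4 a)^3 = -1728 * (4*26)^3 mod 41 = 31
j = 31 * 26^(-1) mod 41 = 28

j = 28 (mod 41)


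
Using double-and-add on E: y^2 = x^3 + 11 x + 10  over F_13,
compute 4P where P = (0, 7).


k = 4 = 100_2 (binary, LSB first: 001)
Double-and-add from P = (0, 7):
  bit 0 = 0: acc unchanged = O
  bit 1 = 0: acc unchanged = O
  bit 2 = 1: acc = O + (1, 3) = (1, 3)

4P = (1, 3)
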